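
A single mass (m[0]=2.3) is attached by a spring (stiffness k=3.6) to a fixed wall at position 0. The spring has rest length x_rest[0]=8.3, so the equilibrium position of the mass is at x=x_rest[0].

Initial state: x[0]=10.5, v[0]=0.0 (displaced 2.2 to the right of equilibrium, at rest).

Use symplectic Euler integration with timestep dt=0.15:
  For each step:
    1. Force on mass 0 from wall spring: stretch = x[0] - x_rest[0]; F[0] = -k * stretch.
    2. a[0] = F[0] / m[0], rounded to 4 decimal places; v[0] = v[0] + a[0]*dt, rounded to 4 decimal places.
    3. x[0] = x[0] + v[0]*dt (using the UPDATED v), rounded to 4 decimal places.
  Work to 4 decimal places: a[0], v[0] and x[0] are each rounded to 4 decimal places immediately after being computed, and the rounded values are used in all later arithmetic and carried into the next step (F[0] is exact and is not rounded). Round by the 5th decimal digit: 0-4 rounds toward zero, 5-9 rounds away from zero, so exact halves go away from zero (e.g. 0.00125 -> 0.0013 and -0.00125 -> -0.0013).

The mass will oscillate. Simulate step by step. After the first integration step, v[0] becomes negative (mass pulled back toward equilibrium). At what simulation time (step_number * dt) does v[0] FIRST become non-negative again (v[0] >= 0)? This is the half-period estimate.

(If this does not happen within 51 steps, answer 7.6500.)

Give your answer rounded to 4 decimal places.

Answer: 2.5500

Derivation:
Step 0: x=[10.5000] v=[0.0000]
Step 1: x=[10.4225] v=[-0.5165]
Step 2: x=[10.2703] v=[-1.0148]
Step 3: x=[10.0487] v=[-1.4774]
Step 4: x=[9.7655] v=[-1.8880]
Step 5: x=[9.4307] v=[-2.2321]
Step 6: x=[9.0561] v=[-2.4976]
Step 7: x=[8.6548] v=[-2.6751]
Step 8: x=[8.2410] v=[-2.7584]
Step 9: x=[7.8293] v=[-2.7446]
Step 10: x=[7.4342] v=[-2.6341]
Step 11: x=[7.0696] v=[-2.4308]
Step 12: x=[6.7483] v=[-2.1419]
Step 13: x=[6.4817] v=[-1.7776]
Step 14: x=[6.2791] v=[-1.3507]
Step 15: x=[6.1477] v=[-0.8762]
Step 16: x=[6.0921] v=[-0.3709]
Step 17: x=[6.1142] v=[0.1475]
First v>=0 after going negative at step 17, time=2.5500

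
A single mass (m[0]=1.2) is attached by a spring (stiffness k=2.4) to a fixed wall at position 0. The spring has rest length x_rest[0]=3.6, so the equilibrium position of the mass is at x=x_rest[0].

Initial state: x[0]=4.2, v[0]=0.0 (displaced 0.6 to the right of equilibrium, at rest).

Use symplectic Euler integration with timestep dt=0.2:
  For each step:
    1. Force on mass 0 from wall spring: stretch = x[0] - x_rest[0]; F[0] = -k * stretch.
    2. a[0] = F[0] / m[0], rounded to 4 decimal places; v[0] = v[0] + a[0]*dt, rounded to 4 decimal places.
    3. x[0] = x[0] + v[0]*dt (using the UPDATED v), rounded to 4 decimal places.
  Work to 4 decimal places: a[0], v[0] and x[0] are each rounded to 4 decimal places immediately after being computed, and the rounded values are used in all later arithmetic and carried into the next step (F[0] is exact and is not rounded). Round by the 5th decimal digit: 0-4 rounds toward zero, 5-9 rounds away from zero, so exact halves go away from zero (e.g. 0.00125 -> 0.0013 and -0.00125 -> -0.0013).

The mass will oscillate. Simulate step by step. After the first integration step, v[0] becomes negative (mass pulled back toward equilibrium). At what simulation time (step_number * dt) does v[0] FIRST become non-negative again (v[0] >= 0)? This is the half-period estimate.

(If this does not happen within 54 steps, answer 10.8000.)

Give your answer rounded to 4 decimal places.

Step 0: x=[4.2000] v=[0.0000]
Step 1: x=[4.1520] v=[-0.2400]
Step 2: x=[4.0598] v=[-0.4608]
Step 3: x=[3.9309] v=[-0.6447]
Step 4: x=[3.7755] v=[-0.7771]
Step 5: x=[3.6060] v=[-0.8473]
Step 6: x=[3.4361] v=[-0.8497]
Step 7: x=[3.2793] v=[-0.7841]
Step 8: x=[3.1481] v=[-0.6558]
Step 9: x=[3.0531] v=[-0.4750]
Step 10: x=[3.0019] v=[-0.2562]
Step 11: x=[2.9985] v=[-0.0170]
Step 12: x=[3.0432] v=[0.2236]
First v>=0 after going negative at step 12, time=2.4000

Answer: 2.4000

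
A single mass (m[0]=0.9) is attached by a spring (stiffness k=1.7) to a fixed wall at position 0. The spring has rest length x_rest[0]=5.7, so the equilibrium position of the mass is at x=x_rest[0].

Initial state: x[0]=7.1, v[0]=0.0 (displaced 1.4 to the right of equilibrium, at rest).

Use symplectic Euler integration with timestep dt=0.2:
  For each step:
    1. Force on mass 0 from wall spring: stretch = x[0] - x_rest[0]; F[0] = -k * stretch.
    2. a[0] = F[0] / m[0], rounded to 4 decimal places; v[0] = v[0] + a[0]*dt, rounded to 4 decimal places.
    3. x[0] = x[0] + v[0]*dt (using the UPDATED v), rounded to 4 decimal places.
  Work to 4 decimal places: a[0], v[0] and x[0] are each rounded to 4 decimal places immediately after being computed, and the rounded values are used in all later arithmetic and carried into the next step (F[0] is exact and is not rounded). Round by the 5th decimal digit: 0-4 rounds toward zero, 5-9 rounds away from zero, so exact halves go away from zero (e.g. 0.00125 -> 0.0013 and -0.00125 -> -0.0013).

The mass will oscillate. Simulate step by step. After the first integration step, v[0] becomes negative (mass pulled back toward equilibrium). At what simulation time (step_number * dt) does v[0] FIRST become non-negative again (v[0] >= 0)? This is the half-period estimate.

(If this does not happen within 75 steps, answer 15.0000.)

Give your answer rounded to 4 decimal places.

Answer: 2.4000

Derivation:
Step 0: x=[7.1000] v=[0.0000]
Step 1: x=[6.9942] v=[-0.5289]
Step 2: x=[6.7906] v=[-1.0178]
Step 3: x=[6.5046] v=[-1.4298]
Step 4: x=[6.1578] v=[-1.7338]
Step 5: x=[5.7765] v=[-1.9067]
Step 6: x=[5.3894] v=[-1.9356]
Step 7: x=[5.0257] v=[-1.8183]
Step 8: x=[4.7130] v=[-1.5636]
Step 9: x=[4.4749] v=[-1.1907]
Step 10: x=[4.3293] v=[-0.7279]
Step 11: x=[4.2873] v=[-0.2101]
Step 12: x=[4.3520] v=[0.3236]
First v>=0 after going negative at step 12, time=2.4000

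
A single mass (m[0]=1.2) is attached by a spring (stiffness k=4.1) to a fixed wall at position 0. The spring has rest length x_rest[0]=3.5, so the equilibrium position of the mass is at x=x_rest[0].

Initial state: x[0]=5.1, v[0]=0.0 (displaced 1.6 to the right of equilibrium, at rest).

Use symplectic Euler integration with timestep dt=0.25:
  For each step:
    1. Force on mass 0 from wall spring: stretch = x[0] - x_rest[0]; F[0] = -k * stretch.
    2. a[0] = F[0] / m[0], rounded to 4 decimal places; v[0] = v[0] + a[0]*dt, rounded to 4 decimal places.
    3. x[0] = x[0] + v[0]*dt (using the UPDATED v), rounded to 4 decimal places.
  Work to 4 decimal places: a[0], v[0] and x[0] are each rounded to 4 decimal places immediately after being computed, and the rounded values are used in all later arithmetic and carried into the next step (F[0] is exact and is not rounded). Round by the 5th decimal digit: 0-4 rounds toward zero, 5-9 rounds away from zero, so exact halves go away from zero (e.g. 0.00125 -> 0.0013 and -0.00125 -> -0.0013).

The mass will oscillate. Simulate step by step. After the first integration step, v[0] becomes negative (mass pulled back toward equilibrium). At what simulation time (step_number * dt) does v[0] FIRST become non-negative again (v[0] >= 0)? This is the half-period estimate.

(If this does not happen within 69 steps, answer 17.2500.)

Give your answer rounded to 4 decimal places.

Step 0: x=[5.1000] v=[0.0000]
Step 1: x=[4.7583] v=[-1.3667]
Step 2: x=[4.1479] v=[-2.4415]
Step 3: x=[3.3992] v=[-2.9949]
Step 4: x=[2.6720] v=[-2.9088]
Step 5: x=[2.1216] v=[-2.2016]
Step 6: x=[1.8656] v=[-1.0242]
Step 7: x=[1.9586] v=[0.3719]
First v>=0 after going negative at step 7, time=1.7500

Answer: 1.7500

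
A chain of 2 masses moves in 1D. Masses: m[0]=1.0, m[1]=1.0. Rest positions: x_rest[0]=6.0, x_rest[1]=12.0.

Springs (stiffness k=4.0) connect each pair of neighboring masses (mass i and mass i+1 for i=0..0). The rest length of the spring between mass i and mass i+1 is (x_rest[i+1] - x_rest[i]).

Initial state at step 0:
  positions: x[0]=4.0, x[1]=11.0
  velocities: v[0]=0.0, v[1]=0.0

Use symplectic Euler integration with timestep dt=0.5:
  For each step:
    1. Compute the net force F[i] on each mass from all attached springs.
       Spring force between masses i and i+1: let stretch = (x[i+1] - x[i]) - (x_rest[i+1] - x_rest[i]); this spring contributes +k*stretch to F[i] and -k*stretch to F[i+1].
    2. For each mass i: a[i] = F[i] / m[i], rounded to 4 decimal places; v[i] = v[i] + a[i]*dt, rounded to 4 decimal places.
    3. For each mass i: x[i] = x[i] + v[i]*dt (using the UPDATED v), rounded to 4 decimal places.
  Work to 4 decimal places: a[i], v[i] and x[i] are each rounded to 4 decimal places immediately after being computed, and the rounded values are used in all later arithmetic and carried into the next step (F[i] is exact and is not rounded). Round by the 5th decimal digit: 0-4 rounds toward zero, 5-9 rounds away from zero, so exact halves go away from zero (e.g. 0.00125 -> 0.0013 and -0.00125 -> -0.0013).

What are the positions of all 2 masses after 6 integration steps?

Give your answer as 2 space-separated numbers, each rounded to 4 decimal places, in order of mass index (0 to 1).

Answer: 5.0000 10.0000

Derivation:
Step 0: x=[4.0000 11.0000] v=[0.0000 0.0000]
Step 1: x=[5.0000 10.0000] v=[2.0000 -2.0000]
Step 2: x=[5.0000 10.0000] v=[0.0000 0.0000]
Step 3: x=[4.0000 11.0000] v=[-2.0000 2.0000]
Step 4: x=[4.0000 11.0000] v=[0.0000 0.0000]
Step 5: x=[5.0000 10.0000] v=[2.0000 -2.0000]
Step 6: x=[5.0000 10.0000] v=[0.0000 0.0000]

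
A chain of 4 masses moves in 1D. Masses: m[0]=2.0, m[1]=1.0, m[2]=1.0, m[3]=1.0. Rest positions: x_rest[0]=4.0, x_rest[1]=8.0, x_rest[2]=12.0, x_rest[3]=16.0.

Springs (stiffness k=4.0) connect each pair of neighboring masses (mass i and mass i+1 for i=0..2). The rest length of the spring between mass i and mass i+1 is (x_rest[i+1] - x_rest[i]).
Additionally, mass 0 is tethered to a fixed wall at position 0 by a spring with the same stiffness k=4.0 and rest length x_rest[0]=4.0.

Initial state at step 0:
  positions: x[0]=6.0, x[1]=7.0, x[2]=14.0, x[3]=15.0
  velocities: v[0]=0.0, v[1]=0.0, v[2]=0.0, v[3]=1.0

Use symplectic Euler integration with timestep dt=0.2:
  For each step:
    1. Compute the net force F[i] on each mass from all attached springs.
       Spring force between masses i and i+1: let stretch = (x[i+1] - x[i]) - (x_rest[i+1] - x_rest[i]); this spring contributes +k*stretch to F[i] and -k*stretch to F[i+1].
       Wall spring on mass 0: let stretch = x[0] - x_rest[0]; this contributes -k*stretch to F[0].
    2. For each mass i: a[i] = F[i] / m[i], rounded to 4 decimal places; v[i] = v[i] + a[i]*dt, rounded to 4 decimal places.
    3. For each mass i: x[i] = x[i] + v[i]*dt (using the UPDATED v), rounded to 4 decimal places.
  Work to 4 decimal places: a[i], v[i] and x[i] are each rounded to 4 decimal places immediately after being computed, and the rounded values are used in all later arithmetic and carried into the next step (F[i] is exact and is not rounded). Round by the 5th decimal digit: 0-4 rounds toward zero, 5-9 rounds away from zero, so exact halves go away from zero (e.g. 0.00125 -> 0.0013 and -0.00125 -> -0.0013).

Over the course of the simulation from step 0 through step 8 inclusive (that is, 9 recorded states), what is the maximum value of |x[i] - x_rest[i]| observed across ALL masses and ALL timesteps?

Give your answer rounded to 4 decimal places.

Step 0: x=[6.0000 7.0000 14.0000 15.0000] v=[0.0000 0.0000 0.0000 1.0000]
Step 1: x=[5.6000 7.9600 13.0400 15.6800] v=[-2.0000 4.8000 -4.8000 3.4000]
Step 2: x=[4.9408 9.3552 11.6896 16.5776] v=[-3.2960 6.9760 -6.7520 4.4880]
Step 3: x=[4.2395 10.4176 10.7478 17.3331] v=[-3.5066 5.3120 -4.7091 3.7776]
Step 4: x=[3.6933 10.5443 10.8068 17.6750] v=[-2.7312 0.6337 0.2950 1.7094]
Step 5: x=[3.3997 9.6169 11.9227 17.5580] v=[-1.4681 -4.6371 5.5796 -0.5852]
Step 6: x=[3.3315 8.0637 13.5713 17.1793] v=[-0.3411 -7.7662 8.2432 -1.8934]
Step 7: x=[3.3753 6.6345 14.9160 16.8633] v=[0.2192 -7.1459 6.7235 -1.5798]
Step 8: x=[3.4099 6.0089 15.2472 16.8758] v=[0.1728 -3.1281 1.6561 0.0624]
Max displacement = 3.2472

Answer: 3.2472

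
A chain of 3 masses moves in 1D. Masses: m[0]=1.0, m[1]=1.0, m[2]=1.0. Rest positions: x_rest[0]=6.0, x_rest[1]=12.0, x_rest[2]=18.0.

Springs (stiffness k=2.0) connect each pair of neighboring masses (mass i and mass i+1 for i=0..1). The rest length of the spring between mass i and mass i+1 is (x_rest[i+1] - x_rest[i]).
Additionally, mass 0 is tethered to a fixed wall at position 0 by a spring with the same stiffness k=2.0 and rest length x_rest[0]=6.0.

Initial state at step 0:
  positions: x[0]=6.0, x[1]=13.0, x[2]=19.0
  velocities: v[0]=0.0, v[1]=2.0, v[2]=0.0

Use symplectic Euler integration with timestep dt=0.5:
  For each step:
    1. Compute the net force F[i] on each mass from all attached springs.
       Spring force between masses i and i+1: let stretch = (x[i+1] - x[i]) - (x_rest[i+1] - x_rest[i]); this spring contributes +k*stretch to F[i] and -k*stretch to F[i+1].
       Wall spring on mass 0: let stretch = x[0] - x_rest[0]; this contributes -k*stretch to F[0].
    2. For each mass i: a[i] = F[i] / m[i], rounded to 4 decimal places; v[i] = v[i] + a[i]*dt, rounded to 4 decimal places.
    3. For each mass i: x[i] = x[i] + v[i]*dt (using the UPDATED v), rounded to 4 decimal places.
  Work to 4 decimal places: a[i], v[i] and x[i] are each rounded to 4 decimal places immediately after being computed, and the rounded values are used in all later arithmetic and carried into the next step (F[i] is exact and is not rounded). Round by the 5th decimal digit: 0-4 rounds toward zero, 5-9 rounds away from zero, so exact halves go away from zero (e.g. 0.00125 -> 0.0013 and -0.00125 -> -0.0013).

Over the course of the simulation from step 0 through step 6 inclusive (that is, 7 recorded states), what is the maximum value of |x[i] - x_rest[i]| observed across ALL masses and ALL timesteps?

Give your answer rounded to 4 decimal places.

Answer: 1.5000

Derivation:
Step 0: x=[6.0000 13.0000 19.0000] v=[0.0000 2.0000 0.0000]
Step 1: x=[6.5000 13.5000 19.0000] v=[1.0000 1.0000 0.0000]
Step 2: x=[7.2500 13.2500 19.2500] v=[1.5000 -0.5000 0.5000]
Step 3: x=[7.3750 13.0000 19.5000] v=[0.2500 -0.5000 0.5000]
Step 4: x=[6.6250 13.1875 19.5000] v=[-1.5000 0.3750 0.0000]
Step 5: x=[5.8438 13.2500 19.3438] v=[-1.5625 0.1250 -0.3125]
Step 6: x=[5.8438 12.6563 19.1407] v=[-0.0001 -1.1874 -0.4063]
Max displacement = 1.5000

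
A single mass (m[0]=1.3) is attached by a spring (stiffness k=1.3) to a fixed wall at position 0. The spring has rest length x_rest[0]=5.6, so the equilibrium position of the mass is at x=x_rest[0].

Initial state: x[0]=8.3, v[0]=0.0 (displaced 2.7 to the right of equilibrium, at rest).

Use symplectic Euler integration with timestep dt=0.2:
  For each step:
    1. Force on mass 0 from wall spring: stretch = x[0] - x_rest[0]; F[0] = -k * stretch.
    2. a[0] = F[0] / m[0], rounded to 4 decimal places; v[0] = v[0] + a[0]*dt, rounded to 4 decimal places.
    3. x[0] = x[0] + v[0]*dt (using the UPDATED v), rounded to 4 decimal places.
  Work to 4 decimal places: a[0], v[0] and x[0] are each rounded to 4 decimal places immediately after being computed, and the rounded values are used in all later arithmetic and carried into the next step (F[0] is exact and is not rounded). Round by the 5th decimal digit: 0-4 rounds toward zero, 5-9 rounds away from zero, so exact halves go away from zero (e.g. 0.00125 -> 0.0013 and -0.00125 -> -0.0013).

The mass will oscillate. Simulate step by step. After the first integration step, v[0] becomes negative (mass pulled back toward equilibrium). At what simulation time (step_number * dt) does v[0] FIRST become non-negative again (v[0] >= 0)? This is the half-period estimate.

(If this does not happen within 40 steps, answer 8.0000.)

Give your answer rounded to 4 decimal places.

Step 0: x=[8.3000] v=[0.0000]
Step 1: x=[8.1920] v=[-0.5400]
Step 2: x=[7.9803] v=[-1.0584]
Step 3: x=[7.6734] v=[-1.5345]
Step 4: x=[7.2836] v=[-1.9492]
Step 5: x=[6.8264] v=[-2.2859]
Step 6: x=[6.3202] v=[-2.5312]
Step 7: x=[5.7852] v=[-2.6752]
Step 8: x=[5.2428] v=[-2.7122]
Step 9: x=[4.7146] v=[-2.6408]
Step 10: x=[4.2219] v=[-2.4637]
Step 11: x=[3.7843] v=[-2.1881]
Step 12: x=[3.4193] v=[-1.8250]
Step 13: x=[3.1415] v=[-1.3889]
Step 14: x=[2.9621] v=[-0.8972]
Step 15: x=[2.8882] v=[-0.3696]
Step 16: x=[2.9228] v=[0.1728]
First v>=0 after going negative at step 16, time=3.2000

Answer: 3.2000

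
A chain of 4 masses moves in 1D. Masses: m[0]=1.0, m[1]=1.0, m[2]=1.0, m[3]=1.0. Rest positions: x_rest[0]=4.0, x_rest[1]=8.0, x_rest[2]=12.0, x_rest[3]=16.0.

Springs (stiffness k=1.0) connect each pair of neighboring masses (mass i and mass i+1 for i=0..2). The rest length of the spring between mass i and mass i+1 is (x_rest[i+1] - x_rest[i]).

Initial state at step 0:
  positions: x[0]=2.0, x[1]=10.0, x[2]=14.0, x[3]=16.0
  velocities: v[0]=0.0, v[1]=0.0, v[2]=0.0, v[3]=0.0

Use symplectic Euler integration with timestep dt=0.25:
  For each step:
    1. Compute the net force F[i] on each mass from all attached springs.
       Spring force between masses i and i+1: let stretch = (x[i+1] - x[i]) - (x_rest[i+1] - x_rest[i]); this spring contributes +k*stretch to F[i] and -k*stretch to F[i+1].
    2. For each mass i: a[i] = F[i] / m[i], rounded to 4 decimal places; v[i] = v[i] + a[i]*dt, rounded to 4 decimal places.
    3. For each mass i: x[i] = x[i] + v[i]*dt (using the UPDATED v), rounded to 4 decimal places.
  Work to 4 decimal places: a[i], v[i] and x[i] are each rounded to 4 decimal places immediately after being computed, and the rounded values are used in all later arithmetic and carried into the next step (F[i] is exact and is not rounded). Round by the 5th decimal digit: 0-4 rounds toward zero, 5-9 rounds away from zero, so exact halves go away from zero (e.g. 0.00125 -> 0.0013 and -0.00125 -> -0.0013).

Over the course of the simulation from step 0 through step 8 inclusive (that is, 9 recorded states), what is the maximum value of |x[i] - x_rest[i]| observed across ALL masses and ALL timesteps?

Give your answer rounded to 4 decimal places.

Step 0: x=[2.0000 10.0000 14.0000 16.0000] v=[0.0000 0.0000 0.0000 0.0000]
Step 1: x=[2.2500 9.7500 13.8750 16.1250] v=[1.0000 -1.0000 -0.5000 0.5000]
Step 2: x=[2.7188 9.2891 13.6328 16.3594] v=[1.8750 -1.8438 -0.9688 0.9375]
Step 3: x=[3.3482 8.6890 13.2895 16.6734] v=[2.5176 -2.4005 -1.3731 1.2559]
Step 4: x=[4.0614 8.0426 12.8702 17.0259] v=[2.8528 -2.5856 -1.6773 1.4099]
Step 5: x=[4.7734 7.4491 12.4089 17.3687] v=[2.8481 -2.3740 -1.8453 1.3710]
Step 6: x=[5.4027 6.9984 11.9476 17.6515] v=[2.5170 -1.8030 -1.8453 1.1311]
Step 7: x=[5.8817 6.7573 11.5335 17.8278] v=[1.9159 -0.9646 -1.6566 0.7051]
Step 8: x=[6.1654 6.7600 11.2142 17.8607] v=[1.1348 0.0106 -1.2771 0.1315]
Max displacement = 2.1654

Answer: 2.1654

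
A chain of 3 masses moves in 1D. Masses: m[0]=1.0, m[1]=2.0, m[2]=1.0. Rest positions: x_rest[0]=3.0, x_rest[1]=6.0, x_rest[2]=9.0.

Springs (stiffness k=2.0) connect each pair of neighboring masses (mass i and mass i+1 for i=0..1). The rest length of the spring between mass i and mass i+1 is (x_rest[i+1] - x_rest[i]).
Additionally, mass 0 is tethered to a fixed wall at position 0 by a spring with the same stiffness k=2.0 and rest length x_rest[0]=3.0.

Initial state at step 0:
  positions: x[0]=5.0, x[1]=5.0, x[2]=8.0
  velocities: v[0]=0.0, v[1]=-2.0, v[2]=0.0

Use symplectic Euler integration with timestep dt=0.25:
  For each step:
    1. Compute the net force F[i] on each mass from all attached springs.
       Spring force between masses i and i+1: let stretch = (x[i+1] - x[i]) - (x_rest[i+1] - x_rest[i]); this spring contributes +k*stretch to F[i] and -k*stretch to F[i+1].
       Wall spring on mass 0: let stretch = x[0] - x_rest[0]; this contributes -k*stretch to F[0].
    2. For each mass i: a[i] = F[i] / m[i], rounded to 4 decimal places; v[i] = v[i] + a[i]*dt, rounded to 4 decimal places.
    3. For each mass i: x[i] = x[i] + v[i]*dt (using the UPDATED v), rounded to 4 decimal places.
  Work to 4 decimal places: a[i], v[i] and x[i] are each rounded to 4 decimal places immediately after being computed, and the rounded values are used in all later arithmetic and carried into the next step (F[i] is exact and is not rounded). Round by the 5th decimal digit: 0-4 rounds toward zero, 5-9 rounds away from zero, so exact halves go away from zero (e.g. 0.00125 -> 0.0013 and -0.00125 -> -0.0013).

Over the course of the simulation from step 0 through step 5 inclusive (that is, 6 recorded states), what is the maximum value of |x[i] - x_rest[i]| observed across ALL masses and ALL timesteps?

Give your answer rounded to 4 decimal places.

Step 0: x=[5.0000 5.0000 8.0000] v=[0.0000 -2.0000 0.0000]
Step 1: x=[4.3750 4.6875 8.0000] v=[-2.5000 -1.2500 0.0000]
Step 2: x=[3.2422 4.5625 7.9609] v=[-4.5313 -0.5000 -0.1563]
Step 3: x=[1.8691 4.5674 7.8720] v=[-5.4923 0.0195 -0.3555]
Step 4: x=[0.5997 4.6102 7.7451] v=[-5.0777 0.1711 -0.5078]
Step 5: x=[-0.2434 4.5983 7.6013] v=[-3.3723 -0.0478 -0.5753]
Max displacement = 3.2434

Answer: 3.2434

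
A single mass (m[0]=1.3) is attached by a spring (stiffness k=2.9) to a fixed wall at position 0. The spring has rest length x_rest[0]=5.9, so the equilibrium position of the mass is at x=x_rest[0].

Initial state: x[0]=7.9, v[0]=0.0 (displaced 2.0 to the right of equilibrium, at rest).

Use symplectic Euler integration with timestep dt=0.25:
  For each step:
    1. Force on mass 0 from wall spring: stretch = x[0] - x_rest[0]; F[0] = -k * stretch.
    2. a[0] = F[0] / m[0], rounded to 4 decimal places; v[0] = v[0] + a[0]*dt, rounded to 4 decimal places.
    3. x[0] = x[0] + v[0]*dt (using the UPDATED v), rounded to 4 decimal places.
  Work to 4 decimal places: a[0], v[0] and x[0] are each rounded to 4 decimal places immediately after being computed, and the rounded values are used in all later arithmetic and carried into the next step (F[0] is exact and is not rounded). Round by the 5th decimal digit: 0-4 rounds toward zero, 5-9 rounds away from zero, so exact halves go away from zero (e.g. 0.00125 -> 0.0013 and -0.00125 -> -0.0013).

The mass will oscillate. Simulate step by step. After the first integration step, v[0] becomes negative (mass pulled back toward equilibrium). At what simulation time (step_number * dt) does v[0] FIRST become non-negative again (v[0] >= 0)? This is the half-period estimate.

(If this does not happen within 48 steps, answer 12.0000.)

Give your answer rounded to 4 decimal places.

Step 0: x=[7.9000] v=[0.0000]
Step 1: x=[7.6212] v=[-1.1154]
Step 2: x=[7.1024] v=[-2.0753]
Step 3: x=[6.4159] v=[-2.7459]
Step 4: x=[5.6575] v=[-3.0336]
Step 5: x=[4.9329] v=[-2.8984]
Step 6: x=[4.3431] v=[-2.3591]
Step 7: x=[3.9704] v=[-1.4908]
Step 8: x=[3.8667] v=[-0.4147]
Step 9: x=[4.0465] v=[0.7193]
First v>=0 after going negative at step 9, time=2.2500

Answer: 2.2500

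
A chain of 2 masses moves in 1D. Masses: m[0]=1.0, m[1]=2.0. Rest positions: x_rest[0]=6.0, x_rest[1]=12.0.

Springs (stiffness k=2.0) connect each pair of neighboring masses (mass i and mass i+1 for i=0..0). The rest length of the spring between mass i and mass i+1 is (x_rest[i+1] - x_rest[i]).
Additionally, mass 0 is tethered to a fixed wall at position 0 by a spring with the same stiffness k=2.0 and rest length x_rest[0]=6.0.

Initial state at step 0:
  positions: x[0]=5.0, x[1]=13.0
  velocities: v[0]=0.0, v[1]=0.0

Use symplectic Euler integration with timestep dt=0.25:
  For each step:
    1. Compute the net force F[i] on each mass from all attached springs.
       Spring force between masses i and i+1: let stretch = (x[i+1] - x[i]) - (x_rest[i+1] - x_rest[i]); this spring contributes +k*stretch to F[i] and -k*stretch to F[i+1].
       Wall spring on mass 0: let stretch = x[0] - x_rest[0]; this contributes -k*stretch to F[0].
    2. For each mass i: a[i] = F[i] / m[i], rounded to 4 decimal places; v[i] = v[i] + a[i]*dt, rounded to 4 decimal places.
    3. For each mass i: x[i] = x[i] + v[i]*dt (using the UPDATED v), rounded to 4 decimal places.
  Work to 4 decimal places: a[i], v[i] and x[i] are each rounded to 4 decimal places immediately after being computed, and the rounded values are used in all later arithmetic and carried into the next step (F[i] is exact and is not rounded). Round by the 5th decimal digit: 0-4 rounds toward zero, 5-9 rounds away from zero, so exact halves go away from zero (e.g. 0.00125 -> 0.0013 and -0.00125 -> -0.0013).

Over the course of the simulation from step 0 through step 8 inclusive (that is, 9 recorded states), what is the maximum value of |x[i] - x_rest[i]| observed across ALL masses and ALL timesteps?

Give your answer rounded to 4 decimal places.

Step 0: x=[5.0000 13.0000] v=[0.0000 0.0000]
Step 1: x=[5.3750 12.8750] v=[1.5000 -0.5000]
Step 2: x=[6.0156 12.6563] v=[2.5625 -0.8750]
Step 3: x=[6.7344 12.3975] v=[2.8751 -1.0352]
Step 4: x=[7.3193 12.1598] v=[2.3395 -0.9510]
Step 5: x=[7.5943 11.9945] v=[1.1001 -0.6611]
Step 6: x=[7.4701 11.9292] v=[-0.4970 -0.2612]
Step 7: x=[6.9695 11.9602] v=[-2.0025 0.1240]
Step 8: x=[6.2215 12.0543] v=[-2.9919 0.3763]
Max displacement = 1.5943

Answer: 1.5943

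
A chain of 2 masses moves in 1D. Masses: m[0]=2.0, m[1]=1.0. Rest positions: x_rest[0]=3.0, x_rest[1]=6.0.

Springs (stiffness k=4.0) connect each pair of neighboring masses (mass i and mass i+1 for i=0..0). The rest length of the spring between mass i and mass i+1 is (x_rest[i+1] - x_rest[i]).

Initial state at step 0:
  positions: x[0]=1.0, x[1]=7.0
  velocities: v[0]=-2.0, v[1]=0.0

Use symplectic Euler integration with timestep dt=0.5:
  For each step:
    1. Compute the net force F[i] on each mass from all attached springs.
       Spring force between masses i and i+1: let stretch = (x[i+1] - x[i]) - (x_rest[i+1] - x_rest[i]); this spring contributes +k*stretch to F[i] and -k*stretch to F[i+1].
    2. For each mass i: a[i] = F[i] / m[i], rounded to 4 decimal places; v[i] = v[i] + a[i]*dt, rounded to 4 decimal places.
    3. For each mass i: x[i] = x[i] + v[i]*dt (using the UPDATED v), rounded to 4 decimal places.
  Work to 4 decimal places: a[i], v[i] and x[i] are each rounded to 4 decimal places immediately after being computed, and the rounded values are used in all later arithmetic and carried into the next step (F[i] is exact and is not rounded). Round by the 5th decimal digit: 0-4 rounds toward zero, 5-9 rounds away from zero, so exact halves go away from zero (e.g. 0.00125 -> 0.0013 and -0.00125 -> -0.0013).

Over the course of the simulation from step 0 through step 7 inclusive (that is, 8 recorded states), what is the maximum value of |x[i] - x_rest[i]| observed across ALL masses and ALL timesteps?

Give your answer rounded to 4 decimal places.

Answer: 7.7970

Derivation:
Step 0: x=[1.0000 7.0000] v=[-2.0000 0.0000]
Step 1: x=[1.5000 4.0000] v=[1.0000 -6.0000]
Step 2: x=[1.7500 1.5000] v=[0.5000 -5.0000]
Step 3: x=[0.3750 2.2500] v=[-2.7500 1.5000]
Step 4: x=[-1.5625 4.1250] v=[-3.8750 3.7500]
Step 5: x=[-2.1563 3.3125] v=[-1.1875 -1.6250]
Step 6: x=[-1.5157 0.0312] v=[1.2813 -6.5626]
Step 7: x=[-1.6016 -1.7970] v=[-0.1718 -3.6564]
Max displacement = 7.7970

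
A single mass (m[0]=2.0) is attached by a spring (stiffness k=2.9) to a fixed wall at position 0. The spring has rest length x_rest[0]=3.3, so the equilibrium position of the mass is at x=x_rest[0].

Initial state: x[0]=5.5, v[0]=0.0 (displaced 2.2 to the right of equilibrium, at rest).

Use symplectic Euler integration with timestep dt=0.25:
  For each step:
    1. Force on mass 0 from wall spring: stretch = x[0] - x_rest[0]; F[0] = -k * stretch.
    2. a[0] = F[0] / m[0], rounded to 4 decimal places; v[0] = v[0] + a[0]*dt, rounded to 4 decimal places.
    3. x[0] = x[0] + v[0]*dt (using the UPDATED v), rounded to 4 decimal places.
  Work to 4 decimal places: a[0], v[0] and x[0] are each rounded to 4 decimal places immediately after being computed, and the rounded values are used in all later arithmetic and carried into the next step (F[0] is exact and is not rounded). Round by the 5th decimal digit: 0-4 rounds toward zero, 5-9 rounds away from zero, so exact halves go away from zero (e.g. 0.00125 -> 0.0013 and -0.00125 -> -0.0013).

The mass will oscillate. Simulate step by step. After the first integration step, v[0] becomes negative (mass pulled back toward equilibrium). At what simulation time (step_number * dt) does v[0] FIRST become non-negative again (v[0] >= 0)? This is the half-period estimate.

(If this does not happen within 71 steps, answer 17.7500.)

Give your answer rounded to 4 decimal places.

Step 0: x=[5.5000] v=[0.0000]
Step 1: x=[5.3006] v=[-0.7975]
Step 2: x=[4.9199] v=[-1.5227]
Step 3: x=[4.3924] v=[-2.1099]
Step 4: x=[3.7659] v=[-2.5059]
Step 5: x=[3.0972] v=[-2.6748]
Step 6: x=[2.4469] v=[-2.6013]
Step 7: x=[1.8739] v=[-2.2921]
Step 8: x=[1.4301] v=[-1.7752]
Step 9: x=[1.1558] v=[-1.0974]
Step 10: x=[1.0758] v=[-0.3201]
Step 11: x=[1.1974] v=[0.4862]
First v>=0 after going negative at step 11, time=2.7500

Answer: 2.7500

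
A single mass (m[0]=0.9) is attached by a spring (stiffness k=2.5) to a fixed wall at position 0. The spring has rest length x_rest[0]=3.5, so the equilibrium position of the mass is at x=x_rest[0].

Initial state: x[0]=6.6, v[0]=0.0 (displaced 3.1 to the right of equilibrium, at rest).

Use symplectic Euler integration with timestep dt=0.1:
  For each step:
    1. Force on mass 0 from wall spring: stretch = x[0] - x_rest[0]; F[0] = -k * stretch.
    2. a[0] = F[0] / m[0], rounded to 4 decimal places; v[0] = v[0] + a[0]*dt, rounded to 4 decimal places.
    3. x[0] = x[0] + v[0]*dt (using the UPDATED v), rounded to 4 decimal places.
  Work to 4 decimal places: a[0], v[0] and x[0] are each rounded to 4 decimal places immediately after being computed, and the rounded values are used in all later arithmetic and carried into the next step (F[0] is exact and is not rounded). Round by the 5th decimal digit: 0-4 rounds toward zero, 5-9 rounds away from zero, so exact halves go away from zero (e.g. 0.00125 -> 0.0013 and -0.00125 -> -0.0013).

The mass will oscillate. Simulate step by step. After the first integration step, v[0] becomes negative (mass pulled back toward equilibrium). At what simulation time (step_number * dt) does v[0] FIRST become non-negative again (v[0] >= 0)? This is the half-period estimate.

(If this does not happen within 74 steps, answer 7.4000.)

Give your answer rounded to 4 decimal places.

Step 0: x=[6.6000] v=[0.0000]
Step 1: x=[6.5139] v=[-0.8611]
Step 2: x=[6.3441] v=[-1.6983]
Step 3: x=[6.0953] v=[-2.4883]
Step 4: x=[5.7744] v=[-3.2092]
Step 5: x=[5.3903] v=[-3.8410]
Step 6: x=[4.9537] v=[-4.3661]
Step 7: x=[4.4767] v=[-4.7699]
Step 8: x=[3.9726] v=[-5.0412]
Step 9: x=[3.4554] v=[-5.1725]
Step 10: x=[2.9394] v=[-5.1601]
Step 11: x=[2.4390] v=[-5.0044]
Step 12: x=[1.9680] v=[-4.7097]
Step 13: x=[1.5396] v=[-4.2841]
Step 14: x=[1.1657] v=[-3.7395]
Step 15: x=[0.8566] v=[-3.0911]
Step 16: x=[0.6209] v=[-2.3568]
Step 17: x=[0.4652] v=[-1.5571]
Step 18: x=[0.3938] v=[-0.7141]
Step 19: x=[0.4087] v=[0.1487]
First v>=0 after going negative at step 19, time=1.9000

Answer: 1.9000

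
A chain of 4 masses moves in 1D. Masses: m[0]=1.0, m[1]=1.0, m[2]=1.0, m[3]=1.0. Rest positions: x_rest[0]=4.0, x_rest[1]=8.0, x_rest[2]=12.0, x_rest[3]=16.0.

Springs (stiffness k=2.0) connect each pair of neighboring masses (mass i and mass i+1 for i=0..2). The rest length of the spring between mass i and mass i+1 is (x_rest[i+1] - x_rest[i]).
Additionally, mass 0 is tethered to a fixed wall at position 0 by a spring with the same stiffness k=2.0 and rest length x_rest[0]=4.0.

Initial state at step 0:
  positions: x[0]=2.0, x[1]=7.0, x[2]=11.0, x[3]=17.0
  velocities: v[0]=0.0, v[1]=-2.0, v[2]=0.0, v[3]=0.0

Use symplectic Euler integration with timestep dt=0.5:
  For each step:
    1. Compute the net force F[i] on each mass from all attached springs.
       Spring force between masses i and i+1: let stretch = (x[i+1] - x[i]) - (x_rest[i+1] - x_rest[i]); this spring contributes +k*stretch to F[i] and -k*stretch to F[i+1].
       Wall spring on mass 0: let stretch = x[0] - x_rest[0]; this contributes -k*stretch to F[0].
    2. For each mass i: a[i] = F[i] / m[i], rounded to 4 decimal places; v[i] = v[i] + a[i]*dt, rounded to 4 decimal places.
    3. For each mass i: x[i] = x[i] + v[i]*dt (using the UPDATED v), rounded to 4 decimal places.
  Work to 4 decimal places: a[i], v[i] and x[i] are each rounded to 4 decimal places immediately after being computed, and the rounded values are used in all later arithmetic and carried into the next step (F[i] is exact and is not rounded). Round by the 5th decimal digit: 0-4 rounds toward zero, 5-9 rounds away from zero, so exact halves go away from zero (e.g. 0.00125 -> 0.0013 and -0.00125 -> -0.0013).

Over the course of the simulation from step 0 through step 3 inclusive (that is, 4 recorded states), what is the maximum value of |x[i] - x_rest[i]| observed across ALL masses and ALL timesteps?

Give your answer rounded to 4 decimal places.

Answer: 2.5000

Derivation:
Step 0: x=[2.0000 7.0000 11.0000 17.0000] v=[0.0000 -2.0000 0.0000 0.0000]
Step 1: x=[3.5000 5.5000 12.0000 16.0000] v=[3.0000 -3.0000 2.0000 -2.0000]
Step 2: x=[4.2500 6.2500 11.7500 15.0000] v=[1.5000 1.5000 -0.5000 -2.0000]
Step 3: x=[3.8750 8.7500 10.3750 14.3750] v=[-0.7500 5.0000 -2.7500 -1.2500]
Max displacement = 2.5000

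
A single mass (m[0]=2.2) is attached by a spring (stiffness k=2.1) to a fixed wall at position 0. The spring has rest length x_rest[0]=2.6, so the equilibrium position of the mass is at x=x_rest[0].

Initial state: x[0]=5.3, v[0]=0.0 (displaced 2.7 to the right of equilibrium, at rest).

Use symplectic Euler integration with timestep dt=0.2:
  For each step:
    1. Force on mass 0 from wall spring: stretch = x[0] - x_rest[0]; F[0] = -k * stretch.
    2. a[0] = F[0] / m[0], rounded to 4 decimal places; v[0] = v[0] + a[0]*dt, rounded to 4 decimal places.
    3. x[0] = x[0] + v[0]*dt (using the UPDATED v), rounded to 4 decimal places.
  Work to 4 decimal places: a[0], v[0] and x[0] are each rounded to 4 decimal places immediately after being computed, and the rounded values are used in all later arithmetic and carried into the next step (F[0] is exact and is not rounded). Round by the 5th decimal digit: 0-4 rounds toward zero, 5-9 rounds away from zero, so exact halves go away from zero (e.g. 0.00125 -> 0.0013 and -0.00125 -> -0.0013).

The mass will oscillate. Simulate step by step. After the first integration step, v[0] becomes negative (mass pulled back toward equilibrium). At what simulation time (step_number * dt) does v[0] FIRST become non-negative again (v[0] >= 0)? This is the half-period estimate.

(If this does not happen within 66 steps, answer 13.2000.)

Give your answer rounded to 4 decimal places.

Answer: 3.4000

Derivation:
Step 0: x=[5.3000] v=[0.0000]
Step 1: x=[5.1969] v=[-0.5155]
Step 2: x=[4.9946] v=[-1.0113]
Step 3: x=[4.7009] v=[-1.4685]
Step 4: x=[4.3270] v=[-1.8696]
Step 5: x=[3.8871] v=[-2.1993]
Step 6: x=[3.3981] v=[-2.4450]
Step 7: x=[2.8786] v=[-2.5974]
Step 8: x=[2.3485] v=[-2.6506]
Step 9: x=[1.8280] v=[-2.6026]
Step 10: x=[1.3370] v=[-2.4552]
Step 11: x=[0.8942] v=[-2.2141]
Step 12: x=[0.5165] v=[-1.8884]
Step 13: x=[0.2184] v=[-1.4906]
Step 14: x=[0.0112] v=[-1.0359]
Step 15: x=[-0.0971] v=[-0.5417]
Step 16: x=[-0.1025] v=[-0.0268]
Step 17: x=[-0.0047] v=[0.4891]
First v>=0 after going negative at step 17, time=3.4000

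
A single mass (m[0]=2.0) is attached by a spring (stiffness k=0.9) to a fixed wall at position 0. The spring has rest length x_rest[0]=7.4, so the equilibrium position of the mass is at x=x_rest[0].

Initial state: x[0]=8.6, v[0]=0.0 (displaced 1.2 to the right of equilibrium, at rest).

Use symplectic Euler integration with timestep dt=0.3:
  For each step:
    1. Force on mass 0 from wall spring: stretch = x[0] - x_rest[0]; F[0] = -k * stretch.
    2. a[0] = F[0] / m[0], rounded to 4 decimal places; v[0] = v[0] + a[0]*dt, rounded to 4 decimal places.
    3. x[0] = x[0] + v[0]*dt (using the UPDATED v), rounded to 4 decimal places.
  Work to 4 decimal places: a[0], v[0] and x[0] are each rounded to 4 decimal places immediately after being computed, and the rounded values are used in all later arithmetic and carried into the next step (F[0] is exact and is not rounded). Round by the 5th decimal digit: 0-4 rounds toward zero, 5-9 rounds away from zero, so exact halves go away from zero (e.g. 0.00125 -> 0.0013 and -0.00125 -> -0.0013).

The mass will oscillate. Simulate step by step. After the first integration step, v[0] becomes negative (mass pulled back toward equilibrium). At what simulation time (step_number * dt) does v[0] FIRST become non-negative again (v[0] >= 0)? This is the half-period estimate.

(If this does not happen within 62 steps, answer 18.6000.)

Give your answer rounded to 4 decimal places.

Step 0: x=[8.6000] v=[0.0000]
Step 1: x=[8.5514] v=[-0.1620]
Step 2: x=[8.4562] v=[-0.3174]
Step 3: x=[8.3182] v=[-0.4600]
Step 4: x=[8.1430] v=[-0.5840]
Step 5: x=[7.9377] v=[-0.6843]
Step 6: x=[7.7106] v=[-0.7569]
Step 7: x=[7.4710] v=[-0.7988]
Step 8: x=[7.2285] v=[-0.8084]
Step 9: x=[6.9929] v=[-0.7852]
Step 10: x=[6.7738] v=[-0.7302]
Step 11: x=[6.5801] v=[-0.6457]
Step 12: x=[6.4196] v=[-0.5350]
Step 13: x=[6.2988] v=[-0.4026]
Step 14: x=[6.2226] v=[-0.2540]
Step 15: x=[6.1941] v=[-0.0951]
Step 16: x=[6.2144] v=[0.0677]
First v>=0 after going negative at step 16, time=4.8000

Answer: 4.8000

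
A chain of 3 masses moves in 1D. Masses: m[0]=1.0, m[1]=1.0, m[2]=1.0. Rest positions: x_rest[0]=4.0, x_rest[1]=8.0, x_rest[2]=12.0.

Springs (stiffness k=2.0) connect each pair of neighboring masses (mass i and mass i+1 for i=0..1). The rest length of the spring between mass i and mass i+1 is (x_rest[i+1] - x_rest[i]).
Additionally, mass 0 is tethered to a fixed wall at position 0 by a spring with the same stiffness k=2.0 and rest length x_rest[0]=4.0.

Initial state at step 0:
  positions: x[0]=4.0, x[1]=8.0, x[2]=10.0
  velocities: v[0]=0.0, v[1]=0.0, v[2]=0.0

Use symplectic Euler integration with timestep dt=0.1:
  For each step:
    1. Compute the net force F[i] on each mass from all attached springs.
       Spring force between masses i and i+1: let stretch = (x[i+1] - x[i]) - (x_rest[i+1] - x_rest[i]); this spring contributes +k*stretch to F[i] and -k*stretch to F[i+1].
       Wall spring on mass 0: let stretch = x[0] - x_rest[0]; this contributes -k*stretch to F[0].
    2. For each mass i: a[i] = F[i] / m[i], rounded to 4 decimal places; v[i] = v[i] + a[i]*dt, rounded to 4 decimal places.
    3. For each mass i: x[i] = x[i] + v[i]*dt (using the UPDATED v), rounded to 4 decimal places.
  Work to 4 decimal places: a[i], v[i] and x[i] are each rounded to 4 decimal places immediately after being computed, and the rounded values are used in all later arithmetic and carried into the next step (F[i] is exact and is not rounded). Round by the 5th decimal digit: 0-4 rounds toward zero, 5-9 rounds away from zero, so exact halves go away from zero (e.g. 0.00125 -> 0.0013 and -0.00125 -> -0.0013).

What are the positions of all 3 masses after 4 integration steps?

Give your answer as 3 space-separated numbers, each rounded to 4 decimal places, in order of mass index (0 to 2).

Answer: 3.9886 7.6351 10.3766

Derivation:
Step 0: x=[4.0000 8.0000 10.0000] v=[0.0000 0.0000 0.0000]
Step 1: x=[4.0000 7.9600 10.0400] v=[0.0000 -0.4000 0.4000]
Step 2: x=[3.9992 7.8824 10.1184] v=[-0.0080 -0.7760 0.7840]
Step 3: x=[3.9961 7.7719 10.2321] v=[-0.0312 -1.1054 1.1368]
Step 4: x=[3.9886 7.6351 10.3766] v=[-0.0753 -1.3685 1.4448]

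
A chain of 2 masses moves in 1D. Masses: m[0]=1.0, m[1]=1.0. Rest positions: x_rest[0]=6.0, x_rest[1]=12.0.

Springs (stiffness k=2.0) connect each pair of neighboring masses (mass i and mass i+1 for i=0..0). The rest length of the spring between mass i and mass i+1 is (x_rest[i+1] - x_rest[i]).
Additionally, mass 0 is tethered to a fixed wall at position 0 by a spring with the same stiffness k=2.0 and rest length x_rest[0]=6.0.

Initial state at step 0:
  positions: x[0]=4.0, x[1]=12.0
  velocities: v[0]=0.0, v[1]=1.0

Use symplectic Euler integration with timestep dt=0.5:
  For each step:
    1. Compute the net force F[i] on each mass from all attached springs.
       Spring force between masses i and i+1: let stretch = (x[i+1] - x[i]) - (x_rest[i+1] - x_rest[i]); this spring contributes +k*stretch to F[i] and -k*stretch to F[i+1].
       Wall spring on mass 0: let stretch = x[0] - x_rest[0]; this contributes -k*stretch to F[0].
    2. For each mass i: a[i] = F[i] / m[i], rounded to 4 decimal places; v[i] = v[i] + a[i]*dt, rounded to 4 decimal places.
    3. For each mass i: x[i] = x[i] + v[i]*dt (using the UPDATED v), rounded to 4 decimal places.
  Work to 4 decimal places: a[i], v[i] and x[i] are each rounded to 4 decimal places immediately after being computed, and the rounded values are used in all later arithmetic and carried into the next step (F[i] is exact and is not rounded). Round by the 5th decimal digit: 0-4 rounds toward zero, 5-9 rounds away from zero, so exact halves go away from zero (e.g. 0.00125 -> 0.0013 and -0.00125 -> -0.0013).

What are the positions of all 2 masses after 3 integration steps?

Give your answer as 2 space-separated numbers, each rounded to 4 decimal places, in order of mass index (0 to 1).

Answer: 7.3750 12.2500

Derivation:
Step 0: x=[4.0000 12.0000] v=[0.0000 1.0000]
Step 1: x=[6.0000 11.5000] v=[4.0000 -1.0000]
Step 2: x=[7.7500 11.2500] v=[3.5000 -0.5000]
Step 3: x=[7.3750 12.2500] v=[-0.7500 2.0000]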